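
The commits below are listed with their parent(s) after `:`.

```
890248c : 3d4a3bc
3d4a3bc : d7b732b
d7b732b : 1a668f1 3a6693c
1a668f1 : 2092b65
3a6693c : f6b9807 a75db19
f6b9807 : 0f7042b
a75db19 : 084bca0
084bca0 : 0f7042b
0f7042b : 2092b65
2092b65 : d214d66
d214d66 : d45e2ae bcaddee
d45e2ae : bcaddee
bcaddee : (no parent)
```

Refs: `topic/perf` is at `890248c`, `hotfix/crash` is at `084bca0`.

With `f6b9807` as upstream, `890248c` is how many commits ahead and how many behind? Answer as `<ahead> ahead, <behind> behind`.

Reachable from 890248c: {084bca0, 0f7042b, 1a668f1, 2092b65, 3a6693c, 3d4a3bc, 890248c, a75db19, bcaddee, d214d66, d45e2ae, d7b732b, f6b9807}.
Reachable from f6b9807: {0f7042b, 2092b65, bcaddee, d214d66, d45e2ae, f6b9807}.
Only in 890248c's history (ahead): {084bca0, 1a668f1, 3a6693c, 3d4a3bc, 890248c, a75db19, d7b732b} — 7.
Only in f6b9807's history (behind): {} — 0.

7 ahead, 0 behind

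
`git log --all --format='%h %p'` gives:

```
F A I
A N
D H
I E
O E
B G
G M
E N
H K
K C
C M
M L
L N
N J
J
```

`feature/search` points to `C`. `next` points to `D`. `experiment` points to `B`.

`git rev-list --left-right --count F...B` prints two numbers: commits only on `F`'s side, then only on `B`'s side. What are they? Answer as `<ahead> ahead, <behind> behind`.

Reachable from F: {A, E, F, I, J, N}.
Reachable from B: {B, G, J, L, M, N}.
Only in F's history (ahead): {A, E, F, I} — 4.
Only in B's history (behind): {B, G, L, M} — 4.

4 ahead, 4 behind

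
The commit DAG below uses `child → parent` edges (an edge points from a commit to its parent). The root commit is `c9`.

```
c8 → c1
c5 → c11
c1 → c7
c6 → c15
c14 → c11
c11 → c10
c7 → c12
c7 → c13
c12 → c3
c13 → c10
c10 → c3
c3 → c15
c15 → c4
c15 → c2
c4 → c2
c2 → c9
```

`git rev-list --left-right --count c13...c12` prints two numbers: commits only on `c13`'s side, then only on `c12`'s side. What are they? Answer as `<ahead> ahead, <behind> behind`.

2 ahead, 1 behind

Reachable from c13: {c10, c13, c15, c2, c3, c4, c9}.
Reachable from c12: {c12, c15, c2, c3, c4, c9}.
Only in c13's history (ahead): {c10, c13} — 2.
Only in c12's history (behind): {c12} — 1.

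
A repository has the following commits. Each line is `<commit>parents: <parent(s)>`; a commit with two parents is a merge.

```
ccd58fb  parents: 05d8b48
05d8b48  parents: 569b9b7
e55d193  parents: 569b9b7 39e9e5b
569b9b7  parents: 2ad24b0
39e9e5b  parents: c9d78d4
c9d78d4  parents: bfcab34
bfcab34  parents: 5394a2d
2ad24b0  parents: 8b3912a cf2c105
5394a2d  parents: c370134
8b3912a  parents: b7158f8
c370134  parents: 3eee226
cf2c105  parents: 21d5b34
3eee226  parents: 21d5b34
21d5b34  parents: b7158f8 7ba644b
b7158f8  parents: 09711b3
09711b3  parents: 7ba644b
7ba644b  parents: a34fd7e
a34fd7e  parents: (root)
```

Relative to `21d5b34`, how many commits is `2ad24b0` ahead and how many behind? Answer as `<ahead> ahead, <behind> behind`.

3 ahead, 0 behind

Reachable from 2ad24b0: {09711b3, 21d5b34, 2ad24b0, 7ba644b, 8b3912a, a34fd7e, b7158f8, cf2c105}.
Reachable from 21d5b34: {09711b3, 21d5b34, 7ba644b, a34fd7e, b7158f8}.
Only in 2ad24b0's history (ahead): {2ad24b0, 8b3912a, cf2c105} — 3.
Only in 21d5b34's history (behind): {} — 0.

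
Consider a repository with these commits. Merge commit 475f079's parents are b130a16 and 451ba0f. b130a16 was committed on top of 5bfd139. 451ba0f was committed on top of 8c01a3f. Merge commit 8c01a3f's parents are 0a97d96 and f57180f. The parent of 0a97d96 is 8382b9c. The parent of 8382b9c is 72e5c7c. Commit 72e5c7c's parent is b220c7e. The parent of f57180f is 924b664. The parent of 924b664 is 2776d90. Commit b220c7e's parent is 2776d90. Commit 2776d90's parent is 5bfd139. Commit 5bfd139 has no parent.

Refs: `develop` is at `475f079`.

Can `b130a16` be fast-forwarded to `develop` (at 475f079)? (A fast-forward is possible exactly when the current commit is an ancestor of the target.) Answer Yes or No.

A fast-forward from b130a16 to 475f079 is possible iff b130a16 is an ancestor of 475f079.
Ancestors of 475f079: {0a97d96, 2776d90, 451ba0f, 475f079, 5bfd139, 72e5c7c, 8382b9c, 8c01a3f, 924b664, b130a16, b220c7e, f57180f}.
b130a16 is among them, so fast-forward is possible.

Yes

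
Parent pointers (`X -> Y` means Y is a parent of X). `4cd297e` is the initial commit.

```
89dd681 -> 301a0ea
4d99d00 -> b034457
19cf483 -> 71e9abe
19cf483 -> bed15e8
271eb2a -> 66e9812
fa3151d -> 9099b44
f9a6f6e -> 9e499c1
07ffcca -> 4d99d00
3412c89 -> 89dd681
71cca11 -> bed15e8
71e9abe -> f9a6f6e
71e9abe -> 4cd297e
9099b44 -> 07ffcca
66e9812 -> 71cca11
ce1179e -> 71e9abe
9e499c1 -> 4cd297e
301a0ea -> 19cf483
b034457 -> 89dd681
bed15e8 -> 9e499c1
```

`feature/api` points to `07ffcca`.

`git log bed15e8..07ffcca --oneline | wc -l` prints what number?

Reachable from 07ffcca: {07ffcca, 19cf483, 301a0ea, 4cd297e, 4d99d00, 71e9abe, 89dd681, 9e499c1, b034457, bed15e8, f9a6f6e}.
Reachable from bed15e8: {4cd297e, 9e499c1, bed15e8}.
In 07ffcca's history but not bed15e8's: {07ffcca, 19cf483, 301a0ea, 4d99d00, 71e9abe, 89dd681, b034457, f9a6f6e} — 8 commits.

8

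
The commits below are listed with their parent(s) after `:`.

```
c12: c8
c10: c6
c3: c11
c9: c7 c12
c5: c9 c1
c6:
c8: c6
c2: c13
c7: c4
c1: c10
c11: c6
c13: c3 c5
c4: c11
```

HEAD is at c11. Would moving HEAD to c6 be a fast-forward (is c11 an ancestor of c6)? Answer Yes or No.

No

A fast-forward from c11 to c6 is possible iff c11 is an ancestor of c6.
Ancestors of c6: {c6}.
c11 is not among them, so fast-forward is not possible.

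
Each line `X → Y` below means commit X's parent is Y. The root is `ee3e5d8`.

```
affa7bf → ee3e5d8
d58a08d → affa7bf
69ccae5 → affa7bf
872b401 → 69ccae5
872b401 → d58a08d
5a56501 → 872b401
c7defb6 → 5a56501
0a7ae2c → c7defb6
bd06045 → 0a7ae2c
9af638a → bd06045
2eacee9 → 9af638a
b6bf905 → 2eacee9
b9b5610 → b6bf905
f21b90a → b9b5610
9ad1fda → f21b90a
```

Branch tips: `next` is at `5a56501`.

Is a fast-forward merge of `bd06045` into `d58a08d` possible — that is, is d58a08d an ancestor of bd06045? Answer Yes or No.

Yes

A fast-forward from d58a08d to bd06045 is possible iff d58a08d is an ancestor of bd06045.
Ancestors of bd06045: {0a7ae2c, 5a56501, 69ccae5, 872b401, affa7bf, bd06045, c7defb6, d58a08d, ee3e5d8}.
d58a08d is among them, so fast-forward is possible.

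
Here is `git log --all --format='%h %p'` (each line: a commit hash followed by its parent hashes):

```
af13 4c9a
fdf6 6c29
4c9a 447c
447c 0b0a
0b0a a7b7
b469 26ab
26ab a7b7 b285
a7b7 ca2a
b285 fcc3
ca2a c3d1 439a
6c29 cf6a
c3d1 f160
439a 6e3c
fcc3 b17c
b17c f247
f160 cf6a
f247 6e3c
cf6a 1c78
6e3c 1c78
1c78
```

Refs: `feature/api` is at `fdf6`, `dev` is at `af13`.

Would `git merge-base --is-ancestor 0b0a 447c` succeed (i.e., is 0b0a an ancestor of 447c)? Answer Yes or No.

Yes

Ancestors of 447c (commits reachable by following parents): {0b0a, 1c78, 439a, 447c, 6e3c, a7b7, c3d1, ca2a, cf6a, f160}.
0b0a is in that set, so it is an ancestor of 447c.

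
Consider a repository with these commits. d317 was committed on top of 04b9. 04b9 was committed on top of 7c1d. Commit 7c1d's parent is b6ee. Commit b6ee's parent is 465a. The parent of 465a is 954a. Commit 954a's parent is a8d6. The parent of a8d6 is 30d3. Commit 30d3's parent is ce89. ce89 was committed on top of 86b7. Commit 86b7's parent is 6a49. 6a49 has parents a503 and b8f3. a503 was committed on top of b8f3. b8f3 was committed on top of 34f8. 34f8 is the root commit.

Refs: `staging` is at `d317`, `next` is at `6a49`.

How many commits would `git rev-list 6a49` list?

4

Walking parent pointers from 6a49: reachable set = {34f8, 6a49, a503, b8f3}.
That is 4 commits.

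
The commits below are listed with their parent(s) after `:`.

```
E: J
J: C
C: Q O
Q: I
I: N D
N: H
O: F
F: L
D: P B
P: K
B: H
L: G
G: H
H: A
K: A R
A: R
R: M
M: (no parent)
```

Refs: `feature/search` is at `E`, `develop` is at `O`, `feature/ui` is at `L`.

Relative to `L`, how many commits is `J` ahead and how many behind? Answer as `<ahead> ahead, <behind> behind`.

Reachable from J: {A, B, C, D, F, G, H, I, J, K, L, M, N, O, P, Q, R}.
Reachable from L: {A, G, H, L, M, R}.
Only in J's history (ahead): {B, C, D, F, I, J, K, N, O, P, Q} — 11.
Only in L's history (behind): {} — 0.

11 ahead, 0 behind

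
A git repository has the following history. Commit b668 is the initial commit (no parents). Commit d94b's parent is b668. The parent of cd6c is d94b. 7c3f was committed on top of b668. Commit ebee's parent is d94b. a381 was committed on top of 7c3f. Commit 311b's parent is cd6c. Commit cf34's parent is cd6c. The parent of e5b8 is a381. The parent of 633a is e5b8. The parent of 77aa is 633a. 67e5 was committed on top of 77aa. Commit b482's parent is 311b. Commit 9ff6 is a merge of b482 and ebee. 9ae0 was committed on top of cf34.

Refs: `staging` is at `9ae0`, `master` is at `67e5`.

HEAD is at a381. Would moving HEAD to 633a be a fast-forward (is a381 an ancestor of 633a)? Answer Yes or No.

Yes

A fast-forward from a381 to 633a is possible iff a381 is an ancestor of 633a.
Ancestors of 633a: {633a, 7c3f, a381, b668, e5b8}.
a381 is among them, so fast-forward is possible.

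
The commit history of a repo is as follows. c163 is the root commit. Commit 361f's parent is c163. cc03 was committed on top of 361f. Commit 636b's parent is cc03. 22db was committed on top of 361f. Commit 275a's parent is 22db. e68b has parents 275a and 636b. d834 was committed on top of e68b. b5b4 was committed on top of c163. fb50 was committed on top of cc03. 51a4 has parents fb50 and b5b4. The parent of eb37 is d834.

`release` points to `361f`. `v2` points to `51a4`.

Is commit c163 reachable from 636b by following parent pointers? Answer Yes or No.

Ancestors of 636b (commits reachable by following parents): {361f, 636b, c163, cc03}.
c163 is in that set, so it is an ancestor of 636b.

Yes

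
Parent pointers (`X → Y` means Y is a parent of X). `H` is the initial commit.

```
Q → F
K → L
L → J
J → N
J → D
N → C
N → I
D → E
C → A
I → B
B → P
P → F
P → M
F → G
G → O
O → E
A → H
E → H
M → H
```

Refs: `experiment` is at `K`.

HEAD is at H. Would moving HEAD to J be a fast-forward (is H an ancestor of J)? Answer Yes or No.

A fast-forward from H to J is possible iff H is an ancestor of J.
Ancestors of J: {A, B, C, D, E, F, G, H, I, J, M, N, O, P}.
H is among them, so fast-forward is possible.

Yes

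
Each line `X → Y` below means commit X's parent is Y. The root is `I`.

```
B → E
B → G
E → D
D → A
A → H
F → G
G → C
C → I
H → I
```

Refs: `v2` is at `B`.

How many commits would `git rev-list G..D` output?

3

Reachable from D: {A, D, H, I}.
Reachable from G: {C, G, I}.
In D's history but not G's: {A, D, H} — 3 commits.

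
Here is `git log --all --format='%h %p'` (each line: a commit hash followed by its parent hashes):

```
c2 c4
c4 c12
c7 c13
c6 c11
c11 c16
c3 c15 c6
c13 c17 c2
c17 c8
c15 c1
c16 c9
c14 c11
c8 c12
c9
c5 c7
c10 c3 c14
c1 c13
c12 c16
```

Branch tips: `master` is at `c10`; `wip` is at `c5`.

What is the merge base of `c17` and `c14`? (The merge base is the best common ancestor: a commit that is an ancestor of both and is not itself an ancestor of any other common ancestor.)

c16

Ancestors of c17: {c12, c16, c17, c8, c9}.
Ancestors of c14: {c11, c14, c16, c9}.
Common ancestors: {c16, c9}.
Among these, c16 is not an ancestor of any other common ancestor — it is the merge base.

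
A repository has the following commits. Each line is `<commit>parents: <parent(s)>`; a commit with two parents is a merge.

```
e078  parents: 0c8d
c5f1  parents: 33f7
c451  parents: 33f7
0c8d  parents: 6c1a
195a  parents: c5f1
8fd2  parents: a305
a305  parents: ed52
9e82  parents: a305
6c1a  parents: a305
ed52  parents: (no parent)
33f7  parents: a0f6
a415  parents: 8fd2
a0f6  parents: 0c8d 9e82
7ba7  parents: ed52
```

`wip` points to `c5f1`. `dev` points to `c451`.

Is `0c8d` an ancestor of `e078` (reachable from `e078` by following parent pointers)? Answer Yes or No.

Ancestors of e078 (commits reachable by following parents): {0c8d, 6c1a, a305, e078, ed52}.
0c8d is in that set, so it is an ancestor of e078.

Yes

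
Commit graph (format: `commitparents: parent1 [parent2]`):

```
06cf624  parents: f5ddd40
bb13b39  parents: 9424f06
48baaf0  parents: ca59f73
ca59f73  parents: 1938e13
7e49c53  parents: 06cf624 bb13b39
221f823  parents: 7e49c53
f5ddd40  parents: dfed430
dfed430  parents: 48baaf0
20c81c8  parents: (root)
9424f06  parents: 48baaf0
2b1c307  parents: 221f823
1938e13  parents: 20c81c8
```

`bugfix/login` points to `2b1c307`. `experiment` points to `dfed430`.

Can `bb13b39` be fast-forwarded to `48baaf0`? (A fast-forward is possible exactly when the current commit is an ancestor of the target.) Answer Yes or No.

A fast-forward from bb13b39 to 48baaf0 is possible iff bb13b39 is an ancestor of 48baaf0.
Ancestors of 48baaf0: {1938e13, 20c81c8, 48baaf0, ca59f73}.
bb13b39 is not among them, so fast-forward is not possible.

No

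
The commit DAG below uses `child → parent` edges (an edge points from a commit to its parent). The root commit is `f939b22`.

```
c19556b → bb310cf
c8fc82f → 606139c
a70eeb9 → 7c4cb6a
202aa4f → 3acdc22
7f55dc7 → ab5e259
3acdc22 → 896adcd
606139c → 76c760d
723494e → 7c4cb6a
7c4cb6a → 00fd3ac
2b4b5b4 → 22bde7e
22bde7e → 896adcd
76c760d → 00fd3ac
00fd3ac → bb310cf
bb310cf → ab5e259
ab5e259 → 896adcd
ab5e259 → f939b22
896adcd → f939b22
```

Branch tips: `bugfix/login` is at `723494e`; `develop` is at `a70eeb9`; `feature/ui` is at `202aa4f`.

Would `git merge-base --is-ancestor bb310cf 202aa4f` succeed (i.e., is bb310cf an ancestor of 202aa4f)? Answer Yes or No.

No

Ancestors of 202aa4f: {202aa4f, 3acdc22, 896adcd, f939b22}.
bb310cf is not in that set, so it is not an ancestor of 202aa4f.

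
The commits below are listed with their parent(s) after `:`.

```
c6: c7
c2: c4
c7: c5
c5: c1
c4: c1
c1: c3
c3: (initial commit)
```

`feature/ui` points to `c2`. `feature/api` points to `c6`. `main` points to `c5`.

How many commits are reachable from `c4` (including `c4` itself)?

3

Walking parent pointers from c4: reachable set = {c1, c3, c4}.
That is 3 commits.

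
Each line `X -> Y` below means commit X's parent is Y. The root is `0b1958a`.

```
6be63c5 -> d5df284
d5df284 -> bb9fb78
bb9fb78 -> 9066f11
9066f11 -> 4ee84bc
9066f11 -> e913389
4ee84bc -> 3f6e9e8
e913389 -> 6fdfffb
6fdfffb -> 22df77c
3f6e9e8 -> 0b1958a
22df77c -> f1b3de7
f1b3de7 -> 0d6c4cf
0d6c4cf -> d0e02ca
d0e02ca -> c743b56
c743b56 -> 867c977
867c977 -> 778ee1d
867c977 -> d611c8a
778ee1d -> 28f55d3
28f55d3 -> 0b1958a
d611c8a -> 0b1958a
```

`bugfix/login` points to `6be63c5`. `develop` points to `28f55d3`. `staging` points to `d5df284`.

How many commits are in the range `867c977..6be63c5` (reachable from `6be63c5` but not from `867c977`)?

13

Reachable from 6be63c5: {0b1958a, 0d6c4cf, 22df77c, 28f55d3, 3f6e9e8, 4ee84bc, 6be63c5, 6fdfffb, 778ee1d, 867c977, 9066f11, bb9fb78, c743b56, d0e02ca, d5df284, d611c8a, e913389, f1b3de7}.
Reachable from 867c977: {0b1958a, 28f55d3, 778ee1d, 867c977, d611c8a}.
In 6be63c5's history but not 867c977's: {0d6c4cf, 22df77c, 3f6e9e8, 4ee84bc, 6be63c5, 6fdfffb, 9066f11, bb9fb78, c743b56, d0e02ca, d5df284, e913389, f1b3de7} — 13 commits.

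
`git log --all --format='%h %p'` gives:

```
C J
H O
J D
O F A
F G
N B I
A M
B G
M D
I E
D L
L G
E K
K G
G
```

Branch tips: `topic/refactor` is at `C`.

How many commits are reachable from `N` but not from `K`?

4

Reachable from N: {B, E, G, I, K, N}.
Reachable from K: {G, K}.
In N's history but not K's: {B, E, I, N} — 4 commits.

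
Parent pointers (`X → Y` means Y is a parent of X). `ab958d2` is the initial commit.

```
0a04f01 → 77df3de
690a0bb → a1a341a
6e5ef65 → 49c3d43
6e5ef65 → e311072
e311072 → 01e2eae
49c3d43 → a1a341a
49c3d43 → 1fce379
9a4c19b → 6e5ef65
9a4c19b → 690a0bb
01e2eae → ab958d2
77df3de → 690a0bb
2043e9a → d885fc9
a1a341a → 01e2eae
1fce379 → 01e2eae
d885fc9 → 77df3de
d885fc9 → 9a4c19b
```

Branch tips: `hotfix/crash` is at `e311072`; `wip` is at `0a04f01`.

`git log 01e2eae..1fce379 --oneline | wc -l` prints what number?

1

Reachable from 1fce379: {01e2eae, 1fce379, ab958d2}.
Reachable from 01e2eae: {01e2eae, ab958d2}.
In 1fce379's history but not 01e2eae's: {1fce379} — 1 commit.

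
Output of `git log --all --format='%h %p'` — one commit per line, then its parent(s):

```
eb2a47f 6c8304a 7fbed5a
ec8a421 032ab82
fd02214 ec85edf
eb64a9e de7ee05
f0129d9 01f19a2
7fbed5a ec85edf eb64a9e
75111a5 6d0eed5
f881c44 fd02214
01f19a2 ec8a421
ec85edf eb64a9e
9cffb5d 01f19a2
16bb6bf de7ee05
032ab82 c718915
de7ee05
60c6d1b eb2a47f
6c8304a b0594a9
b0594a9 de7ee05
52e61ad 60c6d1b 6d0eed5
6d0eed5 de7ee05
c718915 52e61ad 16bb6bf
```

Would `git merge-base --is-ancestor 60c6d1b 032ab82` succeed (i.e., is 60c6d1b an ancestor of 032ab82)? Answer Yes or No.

Ancestors of 032ab82 (commits reachable by following parents): {032ab82, 16bb6bf, 52e61ad, 60c6d1b, 6c8304a, 6d0eed5, 7fbed5a, b0594a9, c718915, de7ee05, eb2a47f, eb64a9e, ec85edf}.
60c6d1b is in that set, so it is an ancestor of 032ab82.

Yes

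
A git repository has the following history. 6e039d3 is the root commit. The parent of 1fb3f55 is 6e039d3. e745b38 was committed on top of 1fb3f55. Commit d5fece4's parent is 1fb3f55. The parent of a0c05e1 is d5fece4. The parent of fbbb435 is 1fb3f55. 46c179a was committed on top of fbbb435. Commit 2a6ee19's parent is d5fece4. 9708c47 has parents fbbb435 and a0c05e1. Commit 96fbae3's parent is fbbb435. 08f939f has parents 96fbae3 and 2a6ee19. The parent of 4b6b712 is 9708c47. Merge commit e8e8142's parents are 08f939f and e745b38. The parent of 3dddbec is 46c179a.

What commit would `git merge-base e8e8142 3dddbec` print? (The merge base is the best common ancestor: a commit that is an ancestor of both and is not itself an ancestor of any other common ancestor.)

fbbb435

Ancestors of e8e8142: {08f939f, 1fb3f55, 2a6ee19, 6e039d3, 96fbae3, d5fece4, e745b38, e8e8142, fbbb435}.
Ancestors of 3dddbec: {1fb3f55, 3dddbec, 46c179a, 6e039d3, fbbb435}.
Common ancestors: {1fb3f55, 6e039d3, fbbb435}.
Among these, fbbb435 is not an ancestor of any other common ancestor — it is the merge base.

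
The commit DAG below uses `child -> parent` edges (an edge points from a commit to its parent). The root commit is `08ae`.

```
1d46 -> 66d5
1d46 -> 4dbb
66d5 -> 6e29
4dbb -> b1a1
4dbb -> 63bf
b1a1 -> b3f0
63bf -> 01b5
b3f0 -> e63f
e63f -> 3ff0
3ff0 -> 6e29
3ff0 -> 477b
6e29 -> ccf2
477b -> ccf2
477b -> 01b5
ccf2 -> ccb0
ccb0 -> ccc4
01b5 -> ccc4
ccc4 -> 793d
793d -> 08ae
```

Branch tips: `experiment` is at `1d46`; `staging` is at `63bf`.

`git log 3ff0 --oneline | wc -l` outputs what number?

Walking parent pointers from 3ff0: reachable set = {01b5, 08ae, 3ff0, 477b, 6e29, 793d, ccb0, ccc4, ccf2}.
That is 9 commits.

9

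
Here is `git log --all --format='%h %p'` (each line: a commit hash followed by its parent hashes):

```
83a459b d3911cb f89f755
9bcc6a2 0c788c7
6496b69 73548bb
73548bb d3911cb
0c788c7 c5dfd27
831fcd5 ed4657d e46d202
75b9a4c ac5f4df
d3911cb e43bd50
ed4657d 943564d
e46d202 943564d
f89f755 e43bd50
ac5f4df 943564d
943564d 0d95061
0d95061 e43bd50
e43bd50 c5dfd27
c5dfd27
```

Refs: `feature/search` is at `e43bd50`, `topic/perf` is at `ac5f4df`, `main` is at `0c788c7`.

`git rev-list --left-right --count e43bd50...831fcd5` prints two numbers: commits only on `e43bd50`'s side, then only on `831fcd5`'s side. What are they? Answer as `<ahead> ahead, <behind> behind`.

0 ahead, 5 behind

Reachable from e43bd50: {c5dfd27, e43bd50}.
Reachable from 831fcd5: {0d95061, 831fcd5, 943564d, c5dfd27, e43bd50, e46d202, ed4657d}.
Only in e43bd50's history (ahead): {} — 0.
Only in 831fcd5's history (behind): {0d95061, 831fcd5, 943564d, e46d202, ed4657d} — 5.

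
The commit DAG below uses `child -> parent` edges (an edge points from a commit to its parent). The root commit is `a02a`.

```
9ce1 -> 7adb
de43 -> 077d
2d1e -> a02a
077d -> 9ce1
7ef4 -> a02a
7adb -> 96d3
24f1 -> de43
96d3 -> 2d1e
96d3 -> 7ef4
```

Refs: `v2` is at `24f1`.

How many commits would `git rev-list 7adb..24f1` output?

Reachable from 24f1: {077d, 24f1, 2d1e, 7adb, 7ef4, 96d3, 9ce1, a02a, de43}.
Reachable from 7adb: {2d1e, 7adb, 7ef4, 96d3, a02a}.
In 24f1's history but not 7adb's: {077d, 24f1, 9ce1, de43} — 4 commits.

4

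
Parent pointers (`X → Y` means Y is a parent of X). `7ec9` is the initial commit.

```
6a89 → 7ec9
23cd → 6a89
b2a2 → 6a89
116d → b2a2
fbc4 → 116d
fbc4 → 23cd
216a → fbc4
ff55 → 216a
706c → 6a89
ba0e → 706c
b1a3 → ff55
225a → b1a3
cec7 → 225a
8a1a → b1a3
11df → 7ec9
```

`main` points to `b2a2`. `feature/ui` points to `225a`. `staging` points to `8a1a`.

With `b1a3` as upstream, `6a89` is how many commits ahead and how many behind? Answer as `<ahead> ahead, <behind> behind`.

0 ahead, 7 behind

Reachable from 6a89: {6a89, 7ec9}.
Reachable from b1a3: {116d, 216a, 23cd, 6a89, 7ec9, b1a3, b2a2, fbc4, ff55}.
Only in 6a89's history (ahead): {} — 0.
Only in b1a3's history (behind): {116d, 216a, 23cd, b1a3, b2a2, fbc4, ff55} — 7.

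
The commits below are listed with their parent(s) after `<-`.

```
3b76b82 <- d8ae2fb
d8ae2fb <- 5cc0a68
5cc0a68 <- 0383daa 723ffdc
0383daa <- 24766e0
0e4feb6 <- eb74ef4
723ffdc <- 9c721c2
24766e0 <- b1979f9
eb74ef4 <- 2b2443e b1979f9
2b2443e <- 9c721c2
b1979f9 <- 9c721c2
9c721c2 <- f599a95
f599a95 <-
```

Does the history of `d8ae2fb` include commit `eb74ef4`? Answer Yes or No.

Ancestors of d8ae2fb: {0383daa, 24766e0, 5cc0a68, 723ffdc, 9c721c2, b1979f9, d8ae2fb, f599a95}.
eb74ef4 is not in that set, so it is not an ancestor of d8ae2fb.

No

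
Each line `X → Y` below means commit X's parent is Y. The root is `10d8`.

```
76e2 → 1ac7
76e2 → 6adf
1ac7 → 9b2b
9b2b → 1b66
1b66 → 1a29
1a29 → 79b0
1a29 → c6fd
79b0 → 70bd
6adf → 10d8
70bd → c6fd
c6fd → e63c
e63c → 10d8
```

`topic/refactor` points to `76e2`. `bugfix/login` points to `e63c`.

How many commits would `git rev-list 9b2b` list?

Walking parent pointers from 9b2b: reachable set = {10d8, 1a29, 1b66, 70bd, 79b0, 9b2b, c6fd, e63c}.
That is 8 commits.

8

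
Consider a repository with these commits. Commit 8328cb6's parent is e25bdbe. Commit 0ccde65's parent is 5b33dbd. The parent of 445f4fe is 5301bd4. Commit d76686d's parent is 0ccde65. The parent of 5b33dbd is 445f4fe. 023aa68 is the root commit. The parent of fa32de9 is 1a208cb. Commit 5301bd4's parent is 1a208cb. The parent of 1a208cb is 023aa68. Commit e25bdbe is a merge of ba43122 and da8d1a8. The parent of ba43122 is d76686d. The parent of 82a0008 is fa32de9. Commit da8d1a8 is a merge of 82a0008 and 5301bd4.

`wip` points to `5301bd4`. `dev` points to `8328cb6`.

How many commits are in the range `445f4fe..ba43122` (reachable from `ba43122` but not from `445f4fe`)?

4

Reachable from ba43122: {023aa68, 0ccde65, 1a208cb, 445f4fe, 5301bd4, 5b33dbd, ba43122, d76686d}.
Reachable from 445f4fe: {023aa68, 1a208cb, 445f4fe, 5301bd4}.
In ba43122's history but not 445f4fe's: {0ccde65, 5b33dbd, ba43122, d76686d} — 4 commits.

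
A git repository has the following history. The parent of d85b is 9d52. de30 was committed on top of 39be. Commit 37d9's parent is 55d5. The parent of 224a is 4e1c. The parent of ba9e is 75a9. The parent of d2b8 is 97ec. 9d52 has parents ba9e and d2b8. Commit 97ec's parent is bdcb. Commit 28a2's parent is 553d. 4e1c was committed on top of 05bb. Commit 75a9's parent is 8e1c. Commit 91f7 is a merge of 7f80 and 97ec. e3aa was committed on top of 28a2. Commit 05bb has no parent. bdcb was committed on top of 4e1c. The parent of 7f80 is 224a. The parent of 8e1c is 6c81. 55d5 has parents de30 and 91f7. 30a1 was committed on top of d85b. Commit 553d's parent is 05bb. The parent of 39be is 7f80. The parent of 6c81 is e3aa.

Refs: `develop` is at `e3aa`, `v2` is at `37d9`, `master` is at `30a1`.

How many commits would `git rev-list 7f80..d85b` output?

12

Reachable from d85b: {05bb, 28a2, 4e1c, 553d, 6c81, 75a9, 8e1c, 97ec, 9d52, ba9e, bdcb, d2b8, d85b, e3aa}.
Reachable from 7f80: {05bb, 224a, 4e1c, 7f80}.
In d85b's history but not 7f80's: {28a2, 553d, 6c81, 75a9, 8e1c, 97ec, 9d52, ba9e, bdcb, d2b8, d85b, e3aa} — 12 commits.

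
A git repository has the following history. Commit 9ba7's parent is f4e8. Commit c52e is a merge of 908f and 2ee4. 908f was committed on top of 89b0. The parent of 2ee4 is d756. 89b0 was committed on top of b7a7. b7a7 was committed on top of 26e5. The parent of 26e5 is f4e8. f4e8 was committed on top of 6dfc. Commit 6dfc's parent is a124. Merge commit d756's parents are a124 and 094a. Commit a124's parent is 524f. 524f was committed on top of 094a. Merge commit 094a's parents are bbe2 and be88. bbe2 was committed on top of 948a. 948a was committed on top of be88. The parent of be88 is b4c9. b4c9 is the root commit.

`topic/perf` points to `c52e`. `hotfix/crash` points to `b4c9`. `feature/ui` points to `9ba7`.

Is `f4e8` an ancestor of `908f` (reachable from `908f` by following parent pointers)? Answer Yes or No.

Yes

Ancestors of 908f (commits reachable by following parents): {094a, 26e5, 524f, 6dfc, 89b0, 908f, 948a, a124, b4c9, b7a7, bbe2, be88, f4e8}.
f4e8 is in that set, so it is an ancestor of 908f.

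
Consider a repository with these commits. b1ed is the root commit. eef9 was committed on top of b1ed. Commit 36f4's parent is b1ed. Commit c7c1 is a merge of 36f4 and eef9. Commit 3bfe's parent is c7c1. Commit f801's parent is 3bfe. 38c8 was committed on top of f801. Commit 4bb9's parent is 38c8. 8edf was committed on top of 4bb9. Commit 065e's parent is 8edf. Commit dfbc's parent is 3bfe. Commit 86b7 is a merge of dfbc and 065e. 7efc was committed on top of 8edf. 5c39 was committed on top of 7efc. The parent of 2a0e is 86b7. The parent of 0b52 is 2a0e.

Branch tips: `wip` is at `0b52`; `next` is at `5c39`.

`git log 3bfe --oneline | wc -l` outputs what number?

5

Walking parent pointers from 3bfe: reachable set = {36f4, 3bfe, b1ed, c7c1, eef9}.
That is 5 commits.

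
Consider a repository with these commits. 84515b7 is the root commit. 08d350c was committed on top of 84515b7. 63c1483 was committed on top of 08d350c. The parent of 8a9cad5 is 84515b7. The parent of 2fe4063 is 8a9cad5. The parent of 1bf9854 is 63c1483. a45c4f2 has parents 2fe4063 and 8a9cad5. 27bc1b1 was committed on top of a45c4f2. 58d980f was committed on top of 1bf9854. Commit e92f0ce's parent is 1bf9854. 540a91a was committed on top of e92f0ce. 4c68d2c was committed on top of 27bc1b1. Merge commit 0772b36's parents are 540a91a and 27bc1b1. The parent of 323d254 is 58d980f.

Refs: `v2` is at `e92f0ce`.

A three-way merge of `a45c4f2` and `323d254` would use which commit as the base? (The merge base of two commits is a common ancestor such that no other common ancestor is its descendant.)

Ancestors of a45c4f2: {2fe4063, 84515b7, 8a9cad5, a45c4f2}.
Ancestors of 323d254: {08d350c, 1bf9854, 323d254, 58d980f, 63c1483, 84515b7}.
Common ancestors: {84515b7}.
The only common ancestor is 84515b7, so it is the merge base.

84515b7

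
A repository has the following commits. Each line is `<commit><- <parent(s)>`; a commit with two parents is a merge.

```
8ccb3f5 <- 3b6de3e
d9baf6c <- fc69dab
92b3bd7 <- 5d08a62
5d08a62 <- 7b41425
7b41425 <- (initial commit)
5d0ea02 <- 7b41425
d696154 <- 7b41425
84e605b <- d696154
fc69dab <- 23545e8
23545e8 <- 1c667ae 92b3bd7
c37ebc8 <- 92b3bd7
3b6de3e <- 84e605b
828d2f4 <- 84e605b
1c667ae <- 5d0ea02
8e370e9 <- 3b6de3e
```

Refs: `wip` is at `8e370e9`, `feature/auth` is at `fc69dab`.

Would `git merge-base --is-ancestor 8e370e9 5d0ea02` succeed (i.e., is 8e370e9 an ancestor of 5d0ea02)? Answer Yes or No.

Ancestors of 5d0ea02: {5d0ea02, 7b41425}.
8e370e9 is not in that set, so it is not an ancestor of 5d0ea02.

No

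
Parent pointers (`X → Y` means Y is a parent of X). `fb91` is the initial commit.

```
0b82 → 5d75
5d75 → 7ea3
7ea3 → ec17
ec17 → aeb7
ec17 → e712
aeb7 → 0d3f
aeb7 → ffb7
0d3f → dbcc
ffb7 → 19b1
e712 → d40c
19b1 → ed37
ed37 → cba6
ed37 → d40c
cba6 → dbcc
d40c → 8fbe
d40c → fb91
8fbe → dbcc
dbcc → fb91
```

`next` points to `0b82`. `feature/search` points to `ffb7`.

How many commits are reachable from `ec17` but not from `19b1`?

5

Reachable from ec17: {0d3f, 19b1, 8fbe, aeb7, cba6, d40c, dbcc, e712, ec17, ed37, fb91, ffb7}.
Reachable from 19b1: {19b1, 8fbe, cba6, d40c, dbcc, ed37, fb91}.
In ec17's history but not 19b1's: {0d3f, aeb7, e712, ec17, ffb7} — 5 commits.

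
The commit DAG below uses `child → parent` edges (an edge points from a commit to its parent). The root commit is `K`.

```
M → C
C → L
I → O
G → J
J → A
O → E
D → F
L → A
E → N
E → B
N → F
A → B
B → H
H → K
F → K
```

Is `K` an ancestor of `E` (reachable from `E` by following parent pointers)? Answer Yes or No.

Yes

Ancestors of E (commits reachable by following parents): {B, E, F, H, K, N}.
K is in that set, so it is an ancestor of E.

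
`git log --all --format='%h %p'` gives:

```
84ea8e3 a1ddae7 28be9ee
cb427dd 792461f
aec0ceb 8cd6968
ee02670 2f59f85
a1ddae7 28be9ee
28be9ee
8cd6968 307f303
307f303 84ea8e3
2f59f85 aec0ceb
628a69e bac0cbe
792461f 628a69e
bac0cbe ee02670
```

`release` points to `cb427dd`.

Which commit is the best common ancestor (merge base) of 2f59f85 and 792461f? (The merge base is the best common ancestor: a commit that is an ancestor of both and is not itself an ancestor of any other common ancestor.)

Ancestors of 2f59f85: {28be9ee, 2f59f85, 307f303, 84ea8e3, 8cd6968, a1ddae7, aec0ceb}.
Ancestors of 792461f: {28be9ee, 2f59f85, 307f303, 628a69e, 792461f, 84ea8e3, 8cd6968, a1ddae7, aec0ceb, bac0cbe, ee02670}.
Common ancestors: {28be9ee, 2f59f85, 307f303, 84ea8e3, 8cd6968, a1ddae7, aec0ceb}.
Among these, 2f59f85 is not an ancestor of any other common ancestor — it is the merge base.

2f59f85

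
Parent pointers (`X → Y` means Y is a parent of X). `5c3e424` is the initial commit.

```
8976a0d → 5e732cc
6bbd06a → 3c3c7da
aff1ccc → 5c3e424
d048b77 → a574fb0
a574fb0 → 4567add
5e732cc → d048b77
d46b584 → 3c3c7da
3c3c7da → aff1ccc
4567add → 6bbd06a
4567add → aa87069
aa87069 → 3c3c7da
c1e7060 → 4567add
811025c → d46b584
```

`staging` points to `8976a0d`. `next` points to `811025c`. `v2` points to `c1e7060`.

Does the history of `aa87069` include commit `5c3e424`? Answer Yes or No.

Ancestors of aa87069 (commits reachable by following parents): {3c3c7da, 5c3e424, aa87069, aff1ccc}.
5c3e424 is in that set, so it is an ancestor of aa87069.

Yes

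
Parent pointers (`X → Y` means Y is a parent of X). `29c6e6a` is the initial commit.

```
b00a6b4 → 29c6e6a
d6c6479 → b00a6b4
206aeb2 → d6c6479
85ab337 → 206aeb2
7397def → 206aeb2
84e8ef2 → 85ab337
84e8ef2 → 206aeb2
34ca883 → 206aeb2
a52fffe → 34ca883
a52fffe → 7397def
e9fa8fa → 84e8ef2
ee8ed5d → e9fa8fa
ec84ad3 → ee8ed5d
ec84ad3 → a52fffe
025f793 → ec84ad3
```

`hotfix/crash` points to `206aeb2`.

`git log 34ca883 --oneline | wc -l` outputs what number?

5

Walking parent pointers from 34ca883: reachable set = {206aeb2, 29c6e6a, 34ca883, b00a6b4, d6c6479}.
That is 5 commits.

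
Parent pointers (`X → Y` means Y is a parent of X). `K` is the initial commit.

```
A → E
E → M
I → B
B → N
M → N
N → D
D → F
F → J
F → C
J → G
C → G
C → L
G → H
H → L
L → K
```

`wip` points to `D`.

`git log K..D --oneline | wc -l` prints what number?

Reachable from D: {C, D, F, G, H, J, K, L}.
Reachable from K: {K}.
In D's history but not K's: {C, D, F, G, H, J, L} — 7 commits.

7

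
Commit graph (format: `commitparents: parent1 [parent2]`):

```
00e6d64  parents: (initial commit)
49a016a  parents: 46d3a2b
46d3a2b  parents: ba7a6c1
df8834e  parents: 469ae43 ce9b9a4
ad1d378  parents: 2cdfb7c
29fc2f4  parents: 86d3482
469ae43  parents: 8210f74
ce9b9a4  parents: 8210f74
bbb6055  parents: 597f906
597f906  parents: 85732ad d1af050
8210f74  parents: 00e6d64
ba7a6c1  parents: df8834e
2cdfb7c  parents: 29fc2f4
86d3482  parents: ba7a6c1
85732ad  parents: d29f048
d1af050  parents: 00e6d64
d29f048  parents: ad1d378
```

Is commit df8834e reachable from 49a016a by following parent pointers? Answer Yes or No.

Ancestors of 49a016a (commits reachable by following parents): {00e6d64, 469ae43, 46d3a2b, 49a016a, 8210f74, ba7a6c1, ce9b9a4, df8834e}.
df8834e is in that set, so it is an ancestor of 49a016a.

Yes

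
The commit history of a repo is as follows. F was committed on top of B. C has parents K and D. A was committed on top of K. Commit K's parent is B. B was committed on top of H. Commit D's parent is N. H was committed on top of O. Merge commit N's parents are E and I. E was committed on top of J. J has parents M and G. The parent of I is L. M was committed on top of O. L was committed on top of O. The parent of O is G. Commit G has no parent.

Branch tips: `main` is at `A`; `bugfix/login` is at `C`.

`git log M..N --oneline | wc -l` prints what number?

Reachable from N: {E, G, I, J, L, M, N, O}.
Reachable from M: {G, M, O}.
In N's history but not M's: {E, I, J, L, N} — 5 commits.

5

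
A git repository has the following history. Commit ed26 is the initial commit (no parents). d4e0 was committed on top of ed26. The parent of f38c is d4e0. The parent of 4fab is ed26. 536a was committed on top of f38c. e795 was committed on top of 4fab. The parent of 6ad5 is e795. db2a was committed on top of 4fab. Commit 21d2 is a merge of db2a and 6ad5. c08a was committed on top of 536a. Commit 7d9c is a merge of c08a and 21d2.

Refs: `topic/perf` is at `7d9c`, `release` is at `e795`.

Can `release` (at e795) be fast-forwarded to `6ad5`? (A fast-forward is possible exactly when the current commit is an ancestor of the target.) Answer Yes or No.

Yes

A fast-forward from e795 to 6ad5 is possible iff e795 is an ancestor of 6ad5.
Ancestors of 6ad5: {4fab, 6ad5, e795, ed26}.
e795 is among them, so fast-forward is possible.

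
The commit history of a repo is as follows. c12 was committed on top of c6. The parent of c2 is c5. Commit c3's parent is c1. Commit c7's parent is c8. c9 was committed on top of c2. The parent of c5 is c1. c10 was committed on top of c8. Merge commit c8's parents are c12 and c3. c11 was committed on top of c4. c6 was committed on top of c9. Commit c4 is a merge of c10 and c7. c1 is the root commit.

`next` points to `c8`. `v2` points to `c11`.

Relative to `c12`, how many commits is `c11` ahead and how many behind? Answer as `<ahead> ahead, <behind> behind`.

Reachable from c11: {c1, c10, c11, c12, c2, c3, c4, c5, c6, c7, c8, c9}.
Reachable from c12: {c1, c12, c2, c5, c6, c9}.
Only in c11's history (ahead): {c10, c11, c3, c4, c7, c8} — 6.
Only in c12's history (behind): {} — 0.

6 ahead, 0 behind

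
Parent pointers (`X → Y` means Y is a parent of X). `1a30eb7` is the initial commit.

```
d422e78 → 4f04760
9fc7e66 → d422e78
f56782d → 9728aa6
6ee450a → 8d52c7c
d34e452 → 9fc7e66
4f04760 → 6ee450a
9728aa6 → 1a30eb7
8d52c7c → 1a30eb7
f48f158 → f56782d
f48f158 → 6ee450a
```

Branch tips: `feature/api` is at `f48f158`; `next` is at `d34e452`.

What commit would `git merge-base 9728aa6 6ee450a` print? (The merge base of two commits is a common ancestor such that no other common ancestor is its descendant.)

Ancestors of 9728aa6: {1a30eb7, 9728aa6}.
Ancestors of 6ee450a: {1a30eb7, 6ee450a, 8d52c7c}.
Common ancestors: {1a30eb7}.
The only common ancestor is 1a30eb7, so it is the merge base.

1a30eb7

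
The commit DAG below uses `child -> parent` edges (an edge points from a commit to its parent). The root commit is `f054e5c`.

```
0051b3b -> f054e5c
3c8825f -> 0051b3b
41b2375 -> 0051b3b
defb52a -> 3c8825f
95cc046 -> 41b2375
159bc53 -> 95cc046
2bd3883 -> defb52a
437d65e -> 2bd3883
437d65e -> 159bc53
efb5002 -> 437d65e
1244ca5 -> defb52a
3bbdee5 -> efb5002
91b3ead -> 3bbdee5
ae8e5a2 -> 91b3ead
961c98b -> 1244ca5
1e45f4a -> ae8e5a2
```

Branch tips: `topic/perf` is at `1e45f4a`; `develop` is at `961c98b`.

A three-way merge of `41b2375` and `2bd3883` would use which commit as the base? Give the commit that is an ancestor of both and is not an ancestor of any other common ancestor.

Ancestors of 41b2375: {0051b3b, 41b2375, f054e5c}.
Ancestors of 2bd3883: {0051b3b, 2bd3883, 3c8825f, defb52a, f054e5c}.
Common ancestors: {0051b3b, f054e5c}.
Among these, 0051b3b is not an ancestor of any other common ancestor — it is the merge base.

0051b3b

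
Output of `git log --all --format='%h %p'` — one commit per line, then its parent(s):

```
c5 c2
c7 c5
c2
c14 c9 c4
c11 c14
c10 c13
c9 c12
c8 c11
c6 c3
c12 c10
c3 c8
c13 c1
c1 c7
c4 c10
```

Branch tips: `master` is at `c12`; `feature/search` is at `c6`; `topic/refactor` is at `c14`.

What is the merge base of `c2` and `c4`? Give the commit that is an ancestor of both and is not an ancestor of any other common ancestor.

c2

Ancestors of c2: {c2}.
Ancestors of c4: {c1, c10, c13, c2, c4, c5, c7}.
Common ancestors: {c2}.
The only common ancestor is c2, so it is the merge base.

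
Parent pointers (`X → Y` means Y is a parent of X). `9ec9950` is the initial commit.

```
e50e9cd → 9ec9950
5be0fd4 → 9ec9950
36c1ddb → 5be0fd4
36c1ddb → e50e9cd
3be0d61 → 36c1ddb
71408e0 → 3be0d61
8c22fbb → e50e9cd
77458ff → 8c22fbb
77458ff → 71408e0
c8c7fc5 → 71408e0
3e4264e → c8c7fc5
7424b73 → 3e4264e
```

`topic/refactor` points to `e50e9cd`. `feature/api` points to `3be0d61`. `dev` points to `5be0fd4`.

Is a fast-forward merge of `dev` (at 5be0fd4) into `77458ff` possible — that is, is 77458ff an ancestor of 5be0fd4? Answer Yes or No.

No

A fast-forward from 77458ff to 5be0fd4 is possible iff 77458ff is an ancestor of 5be0fd4.
Ancestors of 5be0fd4: {5be0fd4, 9ec9950}.
77458ff is not among them, so fast-forward is not possible.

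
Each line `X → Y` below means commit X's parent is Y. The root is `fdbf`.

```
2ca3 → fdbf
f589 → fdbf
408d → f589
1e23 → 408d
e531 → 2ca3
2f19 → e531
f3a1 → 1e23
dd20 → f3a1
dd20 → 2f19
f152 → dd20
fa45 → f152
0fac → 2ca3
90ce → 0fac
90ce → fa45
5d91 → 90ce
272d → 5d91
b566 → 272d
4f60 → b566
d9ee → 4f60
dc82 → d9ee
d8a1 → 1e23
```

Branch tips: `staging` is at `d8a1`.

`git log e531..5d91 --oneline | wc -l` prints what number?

Reachable from 5d91: {0fac, 1e23, 2ca3, 2f19, 408d, 5d91, 90ce, dd20, e531, f152, f3a1, f589, fa45, fdbf}.
Reachable from e531: {2ca3, e531, fdbf}.
In 5d91's history but not e531's: {0fac, 1e23, 2f19, 408d, 5d91, 90ce, dd20, f152, f3a1, f589, fa45} — 11 commits.

11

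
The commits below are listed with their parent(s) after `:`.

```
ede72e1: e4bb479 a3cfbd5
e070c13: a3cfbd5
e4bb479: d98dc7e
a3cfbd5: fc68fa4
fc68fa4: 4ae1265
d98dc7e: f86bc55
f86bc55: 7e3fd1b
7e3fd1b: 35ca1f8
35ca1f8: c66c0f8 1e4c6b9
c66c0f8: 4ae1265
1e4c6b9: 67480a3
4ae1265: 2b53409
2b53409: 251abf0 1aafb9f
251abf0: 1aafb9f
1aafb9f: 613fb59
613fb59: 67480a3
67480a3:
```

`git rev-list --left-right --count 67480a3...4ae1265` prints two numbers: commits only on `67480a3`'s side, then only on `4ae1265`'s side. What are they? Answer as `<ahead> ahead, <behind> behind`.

0 ahead, 5 behind

Reachable from 67480a3: {67480a3}.
Reachable from 4ae1265: {1aafb9f, 251abf0, 2b53409, 4ae1265, 613fb59, 67480a3}.
Only in 67480a3's history (ahead): {} — 0.
Only in 4ae1265's history (behind): {1aafb9f, 251abf0, 2b53409, 4ae1265, 613fb59} — 5.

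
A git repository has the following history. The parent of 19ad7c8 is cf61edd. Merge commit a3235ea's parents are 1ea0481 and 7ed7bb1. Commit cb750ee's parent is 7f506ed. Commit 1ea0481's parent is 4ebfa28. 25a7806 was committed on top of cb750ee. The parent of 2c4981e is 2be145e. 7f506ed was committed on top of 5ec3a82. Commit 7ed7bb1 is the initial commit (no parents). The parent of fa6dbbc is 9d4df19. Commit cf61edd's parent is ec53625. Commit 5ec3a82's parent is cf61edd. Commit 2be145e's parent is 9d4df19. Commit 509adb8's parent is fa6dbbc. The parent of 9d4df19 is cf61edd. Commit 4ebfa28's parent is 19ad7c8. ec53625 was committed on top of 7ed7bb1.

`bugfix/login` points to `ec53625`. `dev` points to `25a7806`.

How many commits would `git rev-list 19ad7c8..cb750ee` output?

Reachable from cb750ee: {5ec3a82, 7ed7bb1, 7f506ed, cb750ee, cf61edd, ec53625}.
Reachable from 19ad7c8: {19ad7c8, 7ed7bb1, cf61edd, ec53625}.
In cb750ee's history but not 19ad7c8's: {5ec3a82, 7f506ed, cb750ee} — 3 commits.

3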